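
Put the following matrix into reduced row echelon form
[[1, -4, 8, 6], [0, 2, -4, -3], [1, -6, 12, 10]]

[[1, 0, 0, 0], [0, 1, -2, 0], [0, 0, 0, 1]]

r3 ← r3 − r1
  [ 1  -4   8   6 ]
  [ 0   2  -4  -3 ]
  [ 0  -2   4   4 ]
r2 ← 1/2·r2
  [ 1  -4   8     6 ]
  [ 0   1  -2  -3/2 ]
  [ 0  -2   4     4 ]
r3 ← r3 + 2·r2
  [ 1  -4   8     6 ]
  [ 0   1  -2  -3/2 ]
  [ 0   0   0     1 ]
r2 ← r2 + 3/2·r3
  [ 1  -4   8  6 ]
  [ 0   1  -2  0 ]
  [ 0   0   0  1 ]
r1 ← r1 − 6·r3
  [ 1  -4   8  0 ]
  [ 0   1  -2  0 ]
  [ 0   0   0  1 ]
r1 ← r1 + 4·r2
  [ 1  0   0  0 ]
  [ 0  1  -2  0 ]
  [ 0  0   0  1 ]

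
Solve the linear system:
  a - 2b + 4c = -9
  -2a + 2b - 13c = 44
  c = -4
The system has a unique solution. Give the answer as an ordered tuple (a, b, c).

(1, -3, -4)

Form the augmented matrix and row-reduce:
  [  1  -2    4  |  -9 ]
  [ -2   2  -13  |  44 ]
  [  0   0    1  |  -4 ]
ρ2 → ρ2 + 2·ρ1
  [ 1  -2   4  |  -9 ]
  [ 0  -2  -5  |  26 ]
  [ 0   0   1  |  -4 ]
ρ2 → -1/2·ρ2
  [ 1  -2    4  |   -9 ]
  [ 0   1  5/2  |  -13 ]
  [ 0   0    1  |   -4 ]
ρ2 → ρ2 − 5/2·ρ3
  [ 1  -2  4  |  -9 ]
  [ 0   1  0  |  -3 ]
  [ 0   0  1  |  -4 ]
ρ1 → ρ1 − 4·ρ3
  [ 1  -2  0  |   7 ]
  [ 0   1  0  |  -3 ]
  [ 0   0  1  |  -4 ]
ρ1 → ρ1 + 2·ρ2
  [ 1  0  0  |   1 ]
  [ 0  1  0  |  -3 ]
  [ 0  0  1  |  -4 ]
Reading off the last column: a = 1, b = -3, c = -4.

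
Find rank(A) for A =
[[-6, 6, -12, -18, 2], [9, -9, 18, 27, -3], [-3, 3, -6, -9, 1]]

rank = 1

ρ1 → -1/6·ρ1
  [  1  -1   2   3  -1/3 ]
  [  9  -9  18  27    -3 ]
  [ -3   3  -6  -9     1 ]
ρ2 → ρ2 − 9·ρ1
  [  1  -1   2   3  -1/3 ]
  [  0   0   0   0     0 ]
  [ -3   3  -6  -9     1 ]
ρ3 → ρ3 + 3·ρ1
  [ 1  -1  2  3  -1/3 ]
  [ 0   0  0  0     0 ]
  [ 0   0  0  0     0 ]
The reduced form has 1 nonzero row.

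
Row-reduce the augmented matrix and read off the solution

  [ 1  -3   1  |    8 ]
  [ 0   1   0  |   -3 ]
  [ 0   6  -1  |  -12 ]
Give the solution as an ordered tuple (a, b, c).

(5, -3, -6)

R3 := R3 − 6·R2
R3 := -1·R3
R1 := R1 − R3
R1 := R1 + 3·R2
Reading off the last column: a = 5, b = -3, c = -6.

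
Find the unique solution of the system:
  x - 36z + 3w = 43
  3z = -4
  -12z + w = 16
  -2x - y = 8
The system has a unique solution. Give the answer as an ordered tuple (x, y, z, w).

(-5, 2, -4/3, 0)

Form the augmented matrix and row-reduce:
  [  1   0  -36  3  |  43 ]
  [  0   0    3  0  |  -4 ]
  [  0   0  -12  1  |  16 ]
  [ -2  -1    0  0  |   8 ]
r4 -> r4 + 2·r1
  [ 1   0  -36  3  |  43 ]
  [ 0   0    3  0  |  -4 ]
  [ 0   0  -12  1  |  16 ]
  [ 0  -1  -72  6  |  94 ]
r2 ↔ r4
  [ 1   0  -36  3  |  43 ]
  [ 0  -1  -72  6  |  94 ]
  [ 0   0  -12  1  |  16 ]
  [ 0   0    3  0  |  -4 ]
r2 -> -1·r2
  [ 1  0  -36   3  |   43 ]
  [ 0  1   72  -6  |  -94 ]
  [ 0  0  -12   1  |   16 ]
  [ 0  0    3   0  |   -4 ]
r3 -> -1/12·r3
  [ 1  0  -36      3  |    43 ]
  [ 0  1   72     -6  |   -94 ]
  [ 0  0    1  -1/12  |  -4/3 ]
  [ 0  0    3      0  |    -4 ]
r4 -> r4 − 3·r3
  [ 1  0  -36      3  |    43 ]
  [ 0  1   72     -6  |   -94 ]
  [ 0  0    1  -1/12  |  -4/3 ]
  [ 0  0    0    1/4  |     0 ]
r4 -> 4·r4
  [ 1  0  -36      3  |    43 ]
  [ 0  1   72     -6  |   -94 ]
  [ 0  0    1  -1/12  |  -4/3 ]
  [ 0  0    0      1  |     0 ]
r3 -> r3 + 1/12·r4
  [ 1  0  -36   3  |    43 ]
  [ 0  1   72  -6  |   -94 ]
  [ 0  0    1   0  |  -4/3 ]
  [ 0  0    0   1  |     0 ]
r2 -> r2 + 6·r4
  [ 1  0  -36  3  |    43 ]
  [ 0  1   72  0  |   -94 ]
  [ 0  0    1  0  |  -4/3 ]
  [ 0  0    0  1  |     0 ]
r1 -> r1 − 3·r4
  [ 1  0  -36  0  |    43 ]
  [ 0  1   72  0  |   -94 ]
  [ 0  0    1  0  |  -4/3 ]
  [ 0  0    0  1  |     0 ]
r2 -> r2 − 72·r3
  [ 1  0  -36  0  |    43 ]
  [ 0  1    0  0  |     2 ]
  [ 0  0    1  0  |  -4/3 ]
  [ 0  0    0  1  |     0 ]
r1 -> r1 + 36·r3
  [ 1  0  0  0  |    -5 ]
  [ 0  1  0  0  |     2 ]
  [ 0  0  1  0  |  -4/3 ]
  [ 0  0  0  1  |     0 ]
Reading off the last column: x = -5, y = 2, z = -4/3, w = 0.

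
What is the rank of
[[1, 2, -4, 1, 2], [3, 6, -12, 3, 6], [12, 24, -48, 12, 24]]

Subtract 3 times r1 from r2.
  [  1   2   -4   1   2 ]
  [  0   0    0   0   0 ]
  [ 12  24  -48  12  24 ]
Subtract 12 times r1 from r3.
  [ 1  2  -4  1  2 ]
  [ 0  0   0  0  0 ]
  [ 0  0   0  0  0 ]
The reduced form has 1 nonzero row.

rank = 1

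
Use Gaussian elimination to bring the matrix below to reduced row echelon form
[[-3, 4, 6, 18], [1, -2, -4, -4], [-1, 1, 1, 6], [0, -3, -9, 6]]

R1 → -1/3·R1
  [  1  -4/3  -2  -6 ]
  [  1    -2  -4  -4 ]
  [ -1     1   1   6 ]
  [  0    -3  -9   6 ]
R2 → R2 − R1
  [  1  -4/3  -2  -6 ]
  [  0  -2/3  -2   2 ]
  [ -1     1   1   6 ]
  [  0    -3  -9   6 ]
R3 → R3 + R1
  [ 1  -4/3  -2  -6 ]
  [ 0  -2/3  -2   2 ]
  [ 0  -1/3  -1   0 ]
  [ 0    -3  -9   6 ]
R2 → -3/2·R2
  [ 1  -4/3  -2  -6 ]
  [ 0     1   3  -3 ]
  [ 0  -1/3  -1   0 ]
  [ 0    -3  -9   6 ]
R3 → R3 + 1/3·R2
  [ 1  -4/3  -2  -6 ]
  [ 0     1   3  -3 ]
  [ 0     0   0  -1 ]
  [ 0    -3  -9   6 ]
R4 → R4 + 3·R2
  [ 1  -4/3  -2  -6 ]
  [ 0     1   3  -3 ]
  [ 0     0   0  -1 ]
  [ 0     0   0  -3 ]
R3 → -1·R3
  [ 1  -4/3  -2  -6 ]
  [ 0     1   3  -3 ]
  [ 0     0   0   1 ]
  [ 0     0   0  -3 ]
R4 → R4 + 3·R3
  [ 1  -4/3  -2  -6 ]
  [ 0     1   3  -3 ]
  [ 0     0   0   1 ]
  [ 0     0   0   0 ]
R2 → R2 + 3·R3
  [ 1  -4/3  -2  -6 ]
  [ 0     1   3   0 ]
  [ 0     0   0   1 ]
  [ 0     0   0   0 ]
R1 → R1 + 6·R3
  [ 1  -4/3  -2  0 ]
  [ 0     1   3  0 ]
  [ 0     0   0  1 ]
  [ 0     0   0  0 ]
R1 → R1 + 4/3·R2
  [ 1  0  2  0 ]
  [ 0  1  3  0 ]
  [ 0  0  0  1 ]
  [ 0  0  0  0 ]

[[1, 0, 2, 0], [0, 1, 3, 0], [0, 0, 0, 1], [0, 0, 0, 0]]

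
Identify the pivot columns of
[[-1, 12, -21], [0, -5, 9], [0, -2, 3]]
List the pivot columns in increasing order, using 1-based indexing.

1, 2, 3

r1 → -1·r1
  [ 1  -12  21 ]
  [ 0   -5   9 ]
  [ 0   -2   3 ]
r2 → -1/5·r2
  [ 1  -12    21 ]
  [ 0    1  -9/5 ]
  [ 0   -2     3 ]
r3 → r3 + 2·r2
  [ 1  -12    21 ]
  [ 0    1  -9/5 ]
  [ 0    0  -3/5 ]
r3 → -5/3·r3
  [ 1  -12    21 ]
  [ 0    1  -9/5 ]
  [ 0    0     1 ]
r2 → r2 + 9/5·r3
  [ 1  -12  21 ]
  [ 0    1   0 ]
  [ 0    0   1 ]
r1 → r1 − 21·r3
  [ 1  -12  0 ]
  [ 0    1  0 ]
  [ 0    0  1 ]
r1 → r1 + 12·r2
  [ 1  0  0 ]
  [ 0  1  0 ]
  [ 0  0  1 ]
Pivot columns are the columns containing a leading 1.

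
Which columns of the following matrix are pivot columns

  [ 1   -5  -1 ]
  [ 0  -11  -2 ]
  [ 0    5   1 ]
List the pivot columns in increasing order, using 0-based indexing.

0, 1, 2

Multiply R2 by -1/11.
  [ 1  -5    -1 ]
  [ 0   1  2/11 ]
  [ 0   5     1 ]
Subtract 5 times R2 from R3.
  [ 1  -5    -1 ]
  [ 0   1  2/11 ]
  [ 0   0  1/11 ]
Multiply R3 by 11.
  [ 1  -5    -1 ]
  [ 0   1  2/11 ]
  [ 0   0     1 ]
Subtract 2/11 times R3 from R2.
  [ 1  -5  -1 ]
  [ 0   1   0 ]
  [ 0   0   1 ]
Add R3 to R1.
  [ 1  -5  0 ]
  [ 0   1  0 ]
  [ 0   0  1 ]
Add 5 times R2 to R1.
  [ 1  0  0 ]
  [ 0  1  0 ]
  [ 0  0  1 ]
Pivot columns are the columns containing a leading 1.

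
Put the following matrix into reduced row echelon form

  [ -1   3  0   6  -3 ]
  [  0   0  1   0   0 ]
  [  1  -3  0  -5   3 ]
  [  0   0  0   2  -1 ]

Multiply r1 by -1.
  [ 1  -3  0  -6   3 ]
  [ 0   0  1   0   0 ]
  [ 1  -3  0  -5   3 ]
  [ 0   0  0   2  -1 ]
Subtract r1 from r3.
  [ 1  -3  0  -6   3 ]
  [ 0   0  1   0   0 ]
  [ 0   0  0   1   0 ]
  [ 0   0  0   2  -1 ]
Subtract 2 times r3 from r4.
  [ 1  -3  0  -6   3 ]
  [ 0   0  1   0   0 ]
  [ 0   0  0   1   0 ]
  [ 0   0  0   0  -1 ]
Multiply r4 by -1.
  [ 1  -3  0  -6  3 ]
  [ 0   0  1   0  0 ]
  [ 0   0  0   1  0 ]
  [ 0   0  0   0  1 ]
Subtract 3 times r4 from r1.
  [ 1  -3  0  -6  0 ]
  [ 0   0  1   0  0 ]
  [ 0   0  0   1  0 ]
  [ 0   0  0   0  1 ]
Add 6 times r3 to r1.
  [ 1  -3  0  0  0 ]
  [ 0   0  1  0  0 ]
  [ 0   0  0  1  0 ]
  [ 0   0  0  0  1 ]

[[1, -3, 0, 0, 0], [0, 0, 1, 0, 0], [0, 0, 0, 1, 0], [0, 0, 0, 0, 1]]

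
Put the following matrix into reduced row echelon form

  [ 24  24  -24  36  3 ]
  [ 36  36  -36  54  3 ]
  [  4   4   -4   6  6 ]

[[1, 1, -1, 3/2, 0], [0, 0, 0, 0, 1], [0, 0, 0, 0, 0]]

ρ1 → 1/24·ρ1
  [  1   1   -1  3/2  1/8 ]
  [ 36  36  -36   54    3 ]
  [  4   4   -4    6    6 ]
ρ2 → ρ2 − 36·ρ1
  [ 1  1  -1  3/2   1/8 ]
  [ 0  0   0    0  -3/2 ]
  [ 4  4  -4    6     6 ]
ρ3 → ρ3 − 4·ρ1
  [ 1  1  -1  3/2   1/8 ]
  [ 0  0   0    0  -3/2 ]
  [ 0  0   0    0  11/2 ]
ρ2 → -2/3·ρ2
  [ 1  1  -1  3/2   1/8 ]
  [ 0  0   0    0     1 ]
  [ 0  0   0    0  11/2 ]
ρ3 → ρ3 − 11/2·ρ2
  [ 1  1  -1  3/2  1/8 ]
  [ 0  0   0    0    1 ]
  [ 0  0   0    0    0 ]
ρ1 → ρ1 − 1/8·ρ2
  [ 1  1  -1  3/2  0 ]
  [ 0  0   0    0  1 ]
  [ 0  0   0    0  0 ]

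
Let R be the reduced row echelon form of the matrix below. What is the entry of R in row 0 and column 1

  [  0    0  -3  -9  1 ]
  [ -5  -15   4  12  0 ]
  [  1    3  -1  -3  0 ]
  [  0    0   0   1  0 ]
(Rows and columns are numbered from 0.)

Swap ρ1 and ρ2.
Multiply ρ1 by -1/5.
Subtract ρ1 from ρ3.
Multiply ρ2 by -1/3.
Add 1/5 times ρ2 to ρ3.
Swap ρ3 and ρ4.
Multiply ρ4 by -15.
Add 1/3 times ρ4 to ρ2.
Subtract 3 times ρ3 from ρ2.
Add 12/5 times ρ3 to ρ1.
Add 4/5 times ρ2 to ρ1.

3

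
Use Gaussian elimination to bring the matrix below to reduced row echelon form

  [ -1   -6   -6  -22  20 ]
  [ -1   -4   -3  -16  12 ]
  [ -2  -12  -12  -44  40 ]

Multiply R1 by -1.
  [  1    6    6   22  -20 ]
  [ -1   -4   -3  -16   12 ]
  [ -2  -12  -12  -44   40 ]
Add R1 to R2.
  [  1    6    6   22  -20 ]
  [  0    2    3    6   -8 ]
  [ -2  -12  -12  -44   40 ]
Add 2 times R1 to R3.
  [ 1  6  6  22  -20 ]
  [ 0  2  3   6   -8 ]
  [ 0  0  0   0    0 ]
Multiply R2 by 1/2.
  [ 1  6    6  22  -20 ]
  [ 0  1  3/2   3   -4 ]
  [ 0  0    0   0    0 ]
Subtract 6 times R2 from R1.
  [ 1  0   -3  4   4 ]
  [ 0  1  3/2  3  -4 ]
  [ 0  0    0  0   0 ]

[[1, 0, -3, 4, 4], [0, 1, 3/2, 3, -4], [0, 0, 0, 0, 0]]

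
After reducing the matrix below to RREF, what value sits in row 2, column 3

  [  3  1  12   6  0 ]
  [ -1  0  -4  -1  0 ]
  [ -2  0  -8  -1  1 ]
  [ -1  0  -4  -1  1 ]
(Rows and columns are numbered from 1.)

0

ρ1 -> 1/3·ρ1
  [  1  1/3   4   2  0 ]
  [ -1    0  -4  -1  0 ]
  [ -2    0  -8  -1  1 ]
  [ -1    0  -4  -1  1 ]
ρ2 -> ρ2 + ρ1
  [  1  1/3   4   2  0 ]
  [  0  1/3   0   1  0 ]
  [ -2    0  -8  -1  1 ]
  [ -1    0  -4  -1  1 ]
ρ3 -> ρ3 + 2·ρ1
  [  1  1/3   4   2  0 ]
  [  0  1/3   0   1  0 ]
  [  0  2/3   0   3  1 ]
  [ -1    0  -4  -1  1 ]
ρ4 -> ρ4 + ρ1
  [ 1  1/3  4  2  0 ]
  [ 0  1/3  0  1  0 ]
  [ 0  2/3  0  3  1 ]
  [ 0  1/3  0  1  1 ]
ρ2 -> 3·ρ2
  [ 1  1/3  4  2  0 ]
  [ 0    1  0  3  0 ]
  [ 0  2/3  0  3  1 ]
  [ 0  1/3  0  1  1 ]
ρ3 -> ρ3 − 2/3·ρ2
  [ 1  1/3  4  2  0 ]
  [ 0    1  0  3  0 ]
  [ 0    0  0  1  1 ]
  [ 0  1/3  0  1  1 ]
ρ4 -> ρ4 − 1/3·ρ2
  [ 1  1/3  4  2  0 ]
  [ 0    1  0  3  0 ]
  [ 0    0  0  1  1 ]
  [ 0    0  0  0  1 ]
ρ3 -> ρ3 − ρ4
  [ 1  1/3  4  2  0 ]
  [ 0    1  0  3  0 ]
  [ 0    0  0  1  0 ]
  [ 0    0  0  0  1 ]
ρ2 -> ρ2 − 3·ρ3
  [ 1  1/3  4  2  0 ]
  [ 0    1  0  0  0 ]
  [ 0    0  0  1  0 ]
  [ 0    0  0  0  1 ]
ρ1 -> ρ1 − 2·ρ3
  [ 1  1/3  4  0  0 ]
  [ 0    1  0  0  0 ]
  [ 0    0  0  1  0 ]
  [ 0    0  0  0  1 ]
ρ1 -> ρ1 − 1/3·ρ2
  [ 1  0  4  0  0 ]
  [ 0  1  0  0  0 ]
  [ 0  0  0  1  0 ]
  [ 0  0  0  0  1 ]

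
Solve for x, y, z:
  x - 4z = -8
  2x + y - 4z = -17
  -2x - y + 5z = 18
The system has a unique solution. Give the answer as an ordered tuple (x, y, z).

Form the augmented matrix and row-reduce:
  [  1   0  -4  |   -8 ]
  [  2   1  -4  |  -17 ]
  [ -2  -1   5  |   18 ]
R2 := R2 − 2·R1
  [  1   0  -4  |  -8 ]
  [  0   1   4  |  -1 ]
  [ -2  -1   5  |  18 ]
R3 := R3 + 2·R1
  [ 1   0  -4  |  -8 ]
  [ 0   1   4  |  -1 ]
  [ 0  -1  -3  |   2 ]
R3 := R3 + R2
  [ 1  0  -4  |  -8 ]
  [ 0  1   4  |  -1 ]
  [ 0  0   1  |   1 ]
R2 := R2 − 4·R3
  [ 1  0  -4  |  -8 ]
  [ 0  1   0  |  -5 ]
  [ 0  0   1  |   1 ]
R1 := R1 + 4·R3
  [ 1  0  0  |  -4 ]
  [ 0  1  0  |  -5 ]
  [ 0  0  1  |   1 ]
Reading off the last column: x = -4, y = -5, z = 1.

(-4, -5, 1)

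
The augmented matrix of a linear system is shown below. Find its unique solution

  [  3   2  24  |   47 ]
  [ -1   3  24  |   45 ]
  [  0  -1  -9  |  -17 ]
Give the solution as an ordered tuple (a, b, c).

Multiply ρ1 by 1/3.
  [  1  2/3   8  |  47/3 ]
  [ -1    3  24  |    45 ]
  [  0   -1  -9  |   -17 ]
Add ρ1 to ρ2.
  [ 1   2/3   8  |   47/3 ]
  [ 0  11/3  32  |  182/3 ]
  [ 0    -1  -9  |    -17 ]
Multiply ρ2 by 3/11.
  [ 1  2/3      8  |    47/3 ]
  [ 0    1  96/11  |  182/11 ]
  [ 0   -1     -9  |     -17 ]
Add ρ2 to ρ3.
  [ 1  2/3      8  |    47/3 ]
  [ 0    1  96/11  |  182/11 ]
  [ 0    0  -3/11  |   -5/11 ]
Multiply ρ3 by -11/3.
  [ 1  2/3      8  |    47/3 ]
  [ 0    1  96/11  |  182/11 ]
  [ 0    0      1  |     5/3 ]
Subtract 96/11 times ρ3 from ρ2.
  [ 1  2/3  8  |  47/3 ]
  [ 0    1  0  |     2 ]
  [ 0    0  1  |   5/3 ]
Subtract 8 times ρ3 from ρ1.
  [ 1  2/3  0  |  7/3 ]
  [ 0    1  0  |    2 ]
  [ 0    0  1  |  5/3 ]
Subtract 2/3 times ρ2 from ρ1.
  [ 1  0  0  |    1 ]
  [ 0  1  0  |    2 ]
  [ 0  0  1  |  5/3 ]
Reading off the last column: a = 1, b = 2, c = 5/3.

(1, 2, 5/3)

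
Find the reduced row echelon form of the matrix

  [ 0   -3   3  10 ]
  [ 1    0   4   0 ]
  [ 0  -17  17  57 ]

ρ1 ↔ ρ2
  [ 1    0   4   0 ]
  [ 0   -3   3  10 ]
  [ 0  -17  17  57 ]
ρ2 -> -1/3·ρ2
  [ 1    0   4      0 ]
  [ 0    1  -1  -10/3 ]
  [ 0  -17  17     57 ]
ρ3 -> ρ3 + 17·ρ2
  [ 1  0   4      0 ]
  [ 0  1  -1  -10/3 ]
  [ 0  0   0    1/3 ]
ρ3 -> 3·ρ3
  [ 1  0   4      0 ]
  [ 0  1  -1  -10/3 ]
  [ 0  0   0      1 ]
ρ2 -> ρ2 + 10/3·ρ3
  [ 1  0   4  0 ]
  [ 0  1  -1  0 ]
  [ 0  0   0  1 ]

[[1, 0, 4, 0], [0, 1, -1, 0], [0, 0, 0, 1]]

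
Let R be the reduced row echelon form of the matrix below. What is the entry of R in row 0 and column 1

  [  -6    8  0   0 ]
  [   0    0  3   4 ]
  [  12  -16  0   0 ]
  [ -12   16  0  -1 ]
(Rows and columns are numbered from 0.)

R1 ← -1/6·R1
  [   1  -4/3  0   0 ]
  [   0     0  3   4 ]
  [  12   -16  0   0 ]
  [ -12    16  0  -1 ]
R3 ← R3 − 12·R1
  [   1  -4/3  0   0 ]
  [   0     0  3   4 ]
  [   0     0  0   0 ]
  [ -12    16  0  -1 ]
R4 ← R4 + 12·R1
  [ 1  -4/3  0   0 ]
  [ 0     0  3   4 ]
  [ 0     0  0   0 ]
  [ 0     0  0  -1 ]
R2 ← 1/3·R2
  [ 1  -4/3  0    0 ]
  [ 0     0  1  4/3 ]
  [ 0     0  0    0 ]
  [ 0     0  0   -1 ]
R3 <=> R4
  [ 1  -4/3  0    0 ]
  [ 0     0  1  4/3 ]
  [ 0     0  0   -1 ]
  [ 0     0  0    0 ]
R3 ← -1·R3
  [ 1  -4/3  0    0 ]
  [ 0     0  1  4/3 ]
  [ 0     0  0    1 ]
  [ 0     0  0    0 ]
R2 ← R2 − 4/3·R3
  [ 1  -4/3  0  0 ]
  [ 0     0  1  0 ]
  [ 0     0  0  1 ]
  [ 0     0  0  0 ]

-4/3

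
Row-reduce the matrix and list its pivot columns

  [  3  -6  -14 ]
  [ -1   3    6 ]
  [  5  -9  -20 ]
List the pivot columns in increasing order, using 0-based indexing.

0, 1, 2

r1 ← 1/3·r1
  [  1  -2  -14/3 ]
  [ -1   3      6 ]
  [  5  -9    -20 ]
r2 ← r2 + r1
  [ 1  -2  -14/3 ]
  [ 0   1    4/3 ]
  [ 5  -9    -20 ]
r3 ← r3 − 5·r1
  [ 1  -2  -14/3 ]
  [ 0   1    4/3 ]
  [ 0   1   10/3 ]
r3 ← r3 − r2
  [ 1  -2  -14/3 ]
  [ 0   1    4/3 ]
  [ 0   0      2 ]
r3 ← 1/2·r3
  [ 1  -2  -14/3 ]
  [ 0   1    4/3 ]
  [ 0   0      1 ]
r2 ← r2 − 4/3·r3
  [ 1  -2  -14/3 ]
  [ 0   1      0 ]
  [ 0   0      1 ]
r1 ← r1 + 14/3·r3
  [ 1  -2  0 ]
  [ 0   1  0 ]
  [ 0   0  1 ]
r1 ← r1 + 2·r2
  [ 1  0  0 ]
  [ 0  1  0 ]
  [ 0  0  1 ]
Pivot columns are the columns containing a leading 1.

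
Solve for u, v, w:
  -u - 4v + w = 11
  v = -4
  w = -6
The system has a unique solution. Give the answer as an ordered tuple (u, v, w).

(-1, -4, -6)

Form the augmented matrix and row-reduce:
  [ -1  -4  1  |  11 ]
  [  0   1  0  |  -4 ]
  [  0   0  1  |  -6 ]
r1 → -1·r1
  [ 1  4  -1  |  -11 ]
  [ 0  1   0  |   -4 ]
  [ 0  0   1  |   -6 ]
r1 → r1 + r3
  [ 1  4  0  |  -17 ]
  [ 0  1  0  |   -4 ]
  [ 0  0  1  |   -6 ]
r1 → r1 − 4·r2
  [ 1  0  0  |  -1 ]
  [ 0  1  0  |  -4 ]
  [ 0  0  1  |  -6 ]
Reading off the last column: u = -1, v = -4, w = -6.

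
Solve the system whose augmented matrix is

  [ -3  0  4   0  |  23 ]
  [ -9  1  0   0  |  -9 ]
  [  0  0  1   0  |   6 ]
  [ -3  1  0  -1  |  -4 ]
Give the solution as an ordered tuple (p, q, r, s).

(1/3, -6, 6, -3)

r1 := -1/3·r1
  [  1  0  -4/3   0  |  -23/3 ]
  [ -9  1     0   0  |     -9 ]
  [  0  0     1   0  |      6 ]
  [ -3  1     0  -1  |     -4 ]
r2 := r2 + 9·r1
  [  1  0  -4/3   0  |  -23/3 ]
  [  0  1   -12   0  |    -78 ]
  [  0  0     1   0  |      6 ]
  [ -3  1     0  -1  |     -4 ]
r4 := r4 + 3·r1
  [ 1  0  -4/3   0  |  -23/3 ]
  [ 0  1   -12   0  |    -78 ]
  [ 0  0     1   0  |      6 ]
  [ 0  1    -4  -1  |    -27 ]
r4 := r4 − r2
  [ 1  0  -4/3   0  |  -23/3 ]
  [ 0  1   -12   0  |    -78 ]
  [ 0  0     1   0  |      6 ]
  [ 0  0     8  -1  |     51 ]
r4 := r4 − 8·r3
  [ 1  0  -4/3   0  |  -23/3 ]
  [ 0  1   -12   0  |    -78 ]
  [ 0  0     1   0  |      6 ]
  [ 0  0     0  -1  |      3 ]
r4 := -1·r4
  [ 1  0  -4/3  0  |  -23/3 ]
  [ 0  1   -12  0  |    -78 ]
  [ 0  0     1  0  |      6 ]
  [ 0  0     0  1  |     -3 ]
r2 := r2 + 12·r3
  [ 1  0  -4/3  0  |  -23/3 ]
  [ 0  1     0  0  |     -6 ]
  [ 0  0     1  0  |      6 ]
  [ 0  0     0  1  |     -3 ]
r1 := r1 + 4/3·r3
  [ 1  0  0  0  |  1/3 ]
  [ 0  1  0  0  |   -6 ]
  [ 0  0  1  0  |    6 ]
  [ 0  0  0  1  |   -3 ]
Reading off the last column: p = 1/3, q = -6, r = 6, s = -3.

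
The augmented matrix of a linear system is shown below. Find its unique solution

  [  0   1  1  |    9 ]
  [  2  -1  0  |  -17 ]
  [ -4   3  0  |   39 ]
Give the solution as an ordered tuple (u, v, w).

R1 <-> R2
R1 := 1/2·R1
R3 := R3 + 4·R1
R3 := R3 − R2
R3 := -1·R3
R2 := R2 − R3
R1 := R1 + 1/2·R2
Reading off the last column: u = -6, v = 5, w = 4.

(-6, 5, 4)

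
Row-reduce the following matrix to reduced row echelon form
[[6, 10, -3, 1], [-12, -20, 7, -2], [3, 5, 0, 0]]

[[1, 5/3, 0, 0], [0, 0, 1, 0], [0, 0, 0, 1]]

r1 → 1/6·r1
  [   1  5/3  -1/2  1/6 ]
  [ -12  -20     7   -2 ]
  [   3    5     0    0 ]
r2 → r2 + 12·r1
  [ 1  5/3  -1/2  1/6 ]
  [ 0    0     1    0 ]
  [ 3    5     0    0 ]
r3 → r3 − 3·r1
  [ 1  5/3  -1/2   1/6 ]
  [ 0    0     1     0 ]
  [ 0    0   3/2  -1/2 ]
r3 → r3 − 3/2·r2
  [ 1  5/3  -1/2   1/6 ]
  [ 0    0     1     0 ]
  [ 0    0     0  -1/2 ]
r3 → -2·r3
  [ 1  5/3  -1/2  1/6 ]
  [ 0    0     1    0 ]
  [ 0    0     0    1 ]
r1 → r1 − 1/6·r3
  [ 1  5/3  -1/2  0 ]
  [ 0    0     1  0 ]
  [ 0    0     0  1 ]
r1 → r1 + 1/2·r2
  [ 1  5/3  0  0 ]
  [ 0    0  1  0 ]
  [ 0    0  0  1 ]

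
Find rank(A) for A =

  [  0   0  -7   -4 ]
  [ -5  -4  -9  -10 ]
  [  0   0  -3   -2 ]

R1 ↔ R2
  [ -5  -4  -9  -10 ]
  [  0   0  -7   -4 ]
  [  0   0  -3   -2 ]
R1 ← -1/5·R1
  [ 1  4/5  9/5   2 ]
  [ 0    0   -7  -4 ]
  [ 0    0   -3  -2 ]
R2 ← -1/7·R2
  [ 1  4/5  9/5    2 ]
  [ 0    0    1  4/7 ]
  [ 0    0   -3   -2 ]
R3 ← R3 + 3·R2
  [ 1  4/5  9/5     2 ]
  [ 0    0    1   4/7 ]
  [ 0    0    0  -2/7 ]
R3 ← -7/2·R3
  [ 1  4/5  9/5    2 ]
  [ 0    0    1  4/7 ]
  [ 0    0    0    1 ]
R2 ← R2 − 4/7·R3
  [ 1  4/5  9/5  2 ]
  [ 0    0    1  0 ]
  [ 0    0    0  1 ]
R1 ← R1 − 2·R3
  [ 1  4/5  9/5  0 ]
  [ 0    0    1  0 ]
  [ 0    0    0  1 ]
R1 ← R1 − 9/5·R2
  [ 1  4/5  0  0 ]
  [ 0    0  1  0 ]
  [ 0    0  0  1 ]
The reduced form has 3 nonzero rows.

rank = 3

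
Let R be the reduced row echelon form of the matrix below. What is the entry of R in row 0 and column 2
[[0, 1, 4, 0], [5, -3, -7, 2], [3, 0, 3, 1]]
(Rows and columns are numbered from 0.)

ρ1 <-> ρ2
ρ1 ← 1/5·ρ1
ρ3 ← ρ3 − 3·ρ1
ρ3 ← ρ3 − 9/5·ρ2
ρ3 ← -5·ρ3
ρ1 ← ρ1 − 2/5·ρ3
ρ1 ← ρ1 + 3/5·ρ2

1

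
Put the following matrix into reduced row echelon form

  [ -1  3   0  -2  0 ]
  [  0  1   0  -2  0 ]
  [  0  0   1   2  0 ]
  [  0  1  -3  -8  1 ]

[[1, 0, 0, -4, 0], [0, 1, 0, -2, 0], [0, 0, 1, 2, 0], [0, 0, 0, 0, 1]]

R1 -> -1·R1
  [ 1  -3   0   2  0 ]
  [ 0   1   0  -2  0 ]
  [ 0   0   1   2  0 ]
  [ 0   1  -3  -8  1 ]
R4 -> R4 − R2
  [ 1  -3   0   2  0 ]
  [ 0   1   0  -2  0 ]
  [ 0   0   1   2  0 ]
  [ 0   0  -3  -6  1 ]
R4 -> R4 + 3·R3
  [ 1  -3  0   2  0 ]
  [ 0   1  0  -2  0 ]
  [ 0   0  1   2  0 ]
  [ 0   0  0   0  1 ]
R1 -> R1 + 3·R2
  [ 1  0  0  -4  0 ]
  [ 0  1  0  -2  0 ]
  [ 0  0  1   2  0 ]
  [ 0  0  0   0  1 ]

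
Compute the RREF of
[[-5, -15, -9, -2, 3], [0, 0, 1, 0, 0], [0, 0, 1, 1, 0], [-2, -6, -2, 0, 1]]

Multiply r1 by -1/5.
  [  1   3  9/5  2/5  -3/5 ]
  [  0   0    1    0     0 ]
  [  0   0    1    1     0 ]
  [ -2  -6   -2    0     1 ]
Add 2 times r1 to r4.
  [ 1  3  9/5  2/5  -3/5 ]
  [ 0  0    1    0     0 ]
  [ 0  0    1    1     0 ]
  [ 0  0  8/5  4/5  -1/5 ]
Subtract r2 from r3.
  [ 1  3  9/5  2/5  -3/5 ]
  [ 0  0    1    0     0 ]
  [ 0  0    0    1     0 ]
  [ 0  0  8/5  4/5  -1/5 ]
Subtract 8/5 times r2 from r4.
  [ 1  3  9/5  2/5  -3/5 ]
  [ 0  0    1    0     0 ]
  [ 0  0    0    1     0 ]
  [ 0  0    0  4/5  -1/5 ]
Subtract 4/5 times r3 from r4.
  [ 1  3  9/5  2/5  -3/5 ]
  [ 0  0    1    0     0 ]
  [ 0  0    0    1     0 ]
  [ 0  0    0    0  -1/5 ]
Multiply r4 by -5.
  [ 1  3  9/5  2/5  -3/5 ]
  [ 0  0    1    0     0 ]
  [ 0  0    0    1     0 ]
  [ 0  0    0    0     1 ]
Add 3/5 times r4 to r1.
  [ 1  3  9/5  2/5  0 ]
  [ 0  0    1    0  0 ]
  [ 0  0    0    1  0 ]
  [ 0  0    0    0  1 ]
Subtract 2/5 times r3 from r1.
  [ 1  3  9/5  0  0 ]
  [ 0  0    1  0  0 ]
  [ 0  0    0  1  0 ]
  [ 0  0    0  0  1 ]
Subtract 9/5 times r2 from r1.
  [ 1  3  0  0  0 ]
  [ 0  0  1  0  0 ]
  [ 0  0  0  1  0 ]
  [ 0  0  0  0  1 ]

[[1, 3, 0, 0, 0], [0, 0, 1, 0, 0], [0, 0, 0, 1, 0], [0, 0, 0, 0, 1]]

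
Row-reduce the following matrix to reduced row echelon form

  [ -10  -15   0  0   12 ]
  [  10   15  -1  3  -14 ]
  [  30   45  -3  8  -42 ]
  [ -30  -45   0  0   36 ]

[[1, 3/2, 0, 0, -6/5], [0, 0, 1, 0, 2], [0, 0, 0, 1, 0], [0, 0, 0, 0, 0]]

R1 -> -1/10·R1
  [   1  3/2   0  0  -6/5 ]
  [  10   15  -1  3   -14 ]
  [  30   45  -3  8   -42 ]
  [ -30  -45   0  0    36 ]
R2 -> R2 − 10·R1
  [   1  3/2   0  0  -6/5 ]
  [   0    0  -1  3    -2 ]
  [  30   45  -3  8   -42 ]
  [ -30  -45   0  0    36 ]
R3 -> R3 − 30·R1
  [   1  3/2   0  0  -6/5 ]
  [   0    0  -1  3    -2 ]
  [   0    0  -3  8    -6 ]
  [ -30  -45   0  0    36 ]
R4 -> R4 + 30·R1
  [ 1  3/2   0  0  -6/5 ]
  [ 0    0  -1  3    -2 ]
  [ 0    0  -3  8    -6 ]
  [ 0    0   0  0     0 ]
R2 -> -1·R2
  [ 1  3/2   0   0  -6/5 ]
  [ 0    0   1  -3     2 ]
  [ 0    0  -3   8    -6 ]
  [ 0    0   0   0     0 ]
R3 -> R3 + 3·R2
  [ 1  3/2  0   0  -6/5 ]
  [ 0    0  1  -3     2 ]
  [ 0    0  0  -1     0 ]
  [ 0    0  0   0     0 ]
R3 -> -1·R3
  [ 1  3/2  0   0  -6/5 ]
  [ 0    0  1  -3     2 ]
  [ 0    0  0   1     0 ]
  [ 0    0  0   0     0 ]
R2 -> R2 + 3·R3
  [ 1  3/2  0  0  -6/5 ]
  [ 0    0  1  0     2 ]
  [ 0    0  0  1     0 ]
  [ 0    0  0  0     0 ]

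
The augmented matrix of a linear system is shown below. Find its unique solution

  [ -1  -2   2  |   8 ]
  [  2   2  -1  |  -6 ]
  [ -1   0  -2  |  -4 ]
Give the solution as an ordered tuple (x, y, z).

ρ1 → -1·ρ1
  [  1  2  -2  |  -8 ]
  [  2  2  -1  |  -6 ]
  [ -1  0  -2  |  -4 ]
ρ2 → ρ2 − 2·ρ1
  [  1   2  -2  |  -8 ]
  [  0  -2   3  |  10 ]
  [ -1   0  -2  |  -4 ]
ρ3 → ρ3 + ρ1
  [ 1   2  -2  |   -8 ]
  [ 0  -2   3  |   10 ]
  [ 0   2  -4  |  -12 ]
ρ2 → -1/2·ρ2
  [ 1  2    -2  |   -8 ]
  [ 0  1  -3/2  |   -5 ]
  [ 0  2    -4  |  -12 ]
ρ3 → ρ3 − 2·ρ2
  [ 1  2    -2  |  -8 ]
  [ 0  1  -3/2  |  -5 ]
  [ 0  0    -1  |  -2 ]
ρ3 → -1·ρ3
  [ 1  2    -2  |  -8 ]
  [ 0  1  -3/2  |  -5 ]
  [ 0  0     1  |   2 ]
ρ2 → ρ2 + 3/2·ρ3
  [ 1  2  -2  |  -8 ]
  [ 0  1   0  |  -2 ]
  [ 0  0   1  |   2 ]
ρ1 → ρ1 + 2·ρ3
  [ 1  2  0  |  -4 ]
  [ 0  1  0  |  -2 ]
  [ 0  0  1  |   2 ]
ρ1 → ρ1 − 2·ρ2
  [ 1  0  0  |   0 ]
  [ 0  1  0  |  -2 ]
  [ 0  0  1  |   2 ]
Reading off the last column: x = 0, y = -2, z = 2.

(0, -2, 2)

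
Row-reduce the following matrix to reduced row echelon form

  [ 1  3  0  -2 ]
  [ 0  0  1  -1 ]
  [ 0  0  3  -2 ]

[[1, 3, 0, 0], [0, 0, 1, 0], [0, 0, 0, 1]]

Subtract 3 times R2 from R3.
  [ 1  3  0  -2 ]
  [ 0  0  1  -1 ]
  [ 0  0  0   1 ]
Add R3 to R2.
  [ 1  3  0  -2 ]
  [ 0  0  1   0 ]
  [ 0  0  0   1 ]
Add 2 times R3 to R1.
  [ 1  3  0  0 ]
  [ 0  0  1  0 ]
  [ 0  0  0  1 ]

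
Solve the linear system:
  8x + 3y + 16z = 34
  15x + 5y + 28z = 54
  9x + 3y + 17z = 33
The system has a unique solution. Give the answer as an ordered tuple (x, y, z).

(-4, 6, 3)

Form the augmented matrix and row-reduce:
  [  8  3  16  |  34 ]
  [ 15  5  28  |  54 ]
  [  9  3  17  |  33 ]
ρ1 -> 1/8·ρ1
  [  1  3/8   2  |  17/4 ]
  [ 15    5  28  |    54 ]
  [  9    3  17  |    33 ]
ρ2 -> ρ2 − 15·ρ1
  [ 1   3/8   2  |   17/4 ]
  [ 0  -5/8  -2  |  -39/4 ]
  [ 9     3  17  |     33 ]
ρ3 -> ρ3 − 9·ρ1
  [ 1   3/8   2  |   17/4 ]
  [ 0  -5/8  -2  |  -39/4 ]
  [ 0  -3/8  -1  |  -21/4 ]
ρ2 -> -8/5·ρ2
  [ 1   3/8     2  |   17/4 ]
  [ 0     1  16/5  |   78/5 ]
  [ 0  -3/8    -1  |  -21/4 ]
ρ3 -> ρ3 + 3/8·ρ2
  [ 1  3/8     2  |  17/4 ]
  [ 0    1  16/5  |  78/5 ]
  [ 0    0   1/5  |   3/5 ]
ρ3 -> 5·ρ3
  [ 1  3/8     2  |  17/4 ]
  [ 0    1  16/5  |  78/5 ]
  [ 0    0     1  |     3 ]
ρ2 -> ρ2 − 16/5·ρ3
  [ 1  3/8  2  |  17/4 ]
  [ 0    1  0  |     6 ]
  [ 0    0  1  |     3 ]
ρ1 -> ρ1 − 2·ρ3
  [ 1  3/8  0  |  -7/4 ]
  [ 0    1  0  |     6 ]
  [ 0    0  1  |     3 ]
ρ1 -> ρ1 − 3/8·ρ2
  [ 1  0  0  |  -4 ]
  [ 0  1  0  |   6 ]
  [ 0  0  1  |   3 ]
Reading off the last column: x = -4, y = 6, z = 3.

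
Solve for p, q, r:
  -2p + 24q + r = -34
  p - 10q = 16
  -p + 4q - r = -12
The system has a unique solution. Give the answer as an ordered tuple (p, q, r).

Form the augmented matrix and row-reduce:
  [ -2   24   1  |  -34 ]
  [  1  -10   0  |   16 ]
  [ -1    4  -1  |  -12 ]
r1 := -1/2·r1
  [  1  -12  -1/2  |   17 ]
  [  1  -10     0  |   16 ]
  [ -1    4    -1  |  -12 ]
r2 := r2 − r1
  [  1  -12  -1/2  |   17 ]
  [  0    2   1/2  |   -1 ]
  [ -1    4    -1  |  -12 ]
r3 := r3 + r1
  [ 1  -12  -1/2  |  17 ]
  [ 0    2   1/2  |  -1 ]
  [ 0   -8  -3/2  |   5 ]
r2 := 1/2·r2
  [ 1  -12  -1/2  |    17 ]
  [ 0    1   1/4  |  -1/2 ]
  [ 0   -8  -3/2  |     5 ]
r3 := r3 + 8·r2
  [ 1  -12  -1/2  |    17 ]
  [ 0    1   1/4  |  -1/2 ]
  [ 0    0   1/2  |     1 ]
r3 := 2·r3
  [ 1  -12  -1/2  |    17 ]
  [ 0    1   1/4  |  -1/2 ]
  [ 0    0     1  |     2 ]
r2 := r2 − 1/4·r3
  [ 1  -12  -1/2  |  17 ]
  [ 0    1     0  |  -1 ]
  [ 0    0     1  |   2 ]
r1 := r1 + 1/2·r3
  [ 1  -12  0  |  18 ]
  [ 0    1  0  |  -1 ]
  [ 0    0  1  |   2 ]
r1 := r1 + 12·r2
  [ 1  0  0  |   6 ]
  [ 0  1  0  |  -1 ]
  [ 0  0  1  |   2 ]
Reading off the last column: p = 6, q = -1, r = 2.

(6, -1, 2)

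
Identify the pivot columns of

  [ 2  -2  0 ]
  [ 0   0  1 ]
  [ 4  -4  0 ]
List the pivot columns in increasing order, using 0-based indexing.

ρ1 := 1/2·ρ1
  [ 1  -1  0 ]
  [ 0   0  1 ]
  [ 4  -4  0 ]
ρ3 := ρ3 − 4·ρ1
  [ 1  -1  0 ]
  [ 0   0  1 ]
  [ 0   0  0 ]
Pivot columns are the columns containing a leading 1.

0, 2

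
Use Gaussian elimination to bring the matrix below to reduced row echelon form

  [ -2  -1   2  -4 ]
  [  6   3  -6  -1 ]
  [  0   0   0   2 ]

[[1, 1/2, -1, 0], [0, 0, 0, 1], [0, 0, 0, 0]]

r1 ← -1/2·r1
r2 ← r2 − 6·r1
r2 ← -1/13·r2
r3 ← r3 − 2·r2
r1 ← r1 − 2·r2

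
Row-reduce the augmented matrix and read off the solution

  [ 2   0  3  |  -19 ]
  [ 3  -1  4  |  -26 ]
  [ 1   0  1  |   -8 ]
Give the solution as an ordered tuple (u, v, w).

(-5, -1, -3)

r1 → 1/2·r1
  [ 1   0  3/2  |  -19/2 ]
  [ 3  -1    4  |    -26 ]
  [ 1   0    1  |     -8 ]
r2 → r2 − 3·r1
  [ 1   0   3/2  |  -19/2 ]
  [ 0  -1  -1/2  |    5/2 ]
  [ 1   0     1  |     -8 ]
r3 → r3 − r1
  [ 1   0   3/2  |  -19/2 ]
  [ 0  -1  -1/2  |    5/2 ]
  [ 0   0  -1/2  |    3/2 ]
r2 → -1·r2
  [ 1  0   3/2  |  -19/2 ]
  [ 0  1   1/2  |   -5/2 ]
  [ 0  0  -1/2  |    3/2 ]
r3 → -2·r3
  [ 1  0  3/2  |  -19/2 ]
  [ 0  1  1/2  |   -5/2 ]
  [ 0  0    1  |     -3 ]
r2 → r2 − 1/2·r3
  [ 1  0  3/2  |  -19/2 ]
  [ 0  1    0  |     -1 ]
  [ 0  0    1  |     -3 ]
r1 → r1 − 3/2·r3
  [ 1  0  0  |  -5 ]
  [ 0  1  0  |  -1 ]
  [ 0  0  1  |  -3 ]
Reading off the last column: u = -5, v = -1, w = -3.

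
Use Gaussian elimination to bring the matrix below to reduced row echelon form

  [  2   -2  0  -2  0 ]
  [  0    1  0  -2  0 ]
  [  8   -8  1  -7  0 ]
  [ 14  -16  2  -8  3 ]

[[1, 0, 0, -3, 0], [0, 1, 0, -2, 0], [0, 0, 1, 1, 0], [0, 0, 0, 0, 1]]

r1 := 1/2·r1
  [  1   -1  0  -1  0 ]
  [  0    1  0  -2  0 ]
  [  8   -8  1  -7  0 ]
  [ 14  -16  2  -8  3 ]
r3 := r3 − 8·r1
  [  1   -1  0  -1  0 ]
  [  0    1  0  -2  0 ]
  [  0    0  1   1  0 ]
  [ 14  -16  2  -8  3 ]
r4 := r4 − 14·r1
  [ 1  -1  0  -1  0 ]
  [ 0   1  0  -2  0 ]
  [ 0   0  1   1  0 ]
  [ 0  -2  2   6  3 ]
r4 := r4 + 2·r2
  [ 1  -1  0  -1  0 ]
  [ 0   1  0  -2  0 ]
  [ 0   0  1   1  0 ]
  [ 0   0  2   2  3 ]
r4 := r4 − 2·r3
  [ 1  -1  0  -1  0 ]
  [ 0   1  0  -2  0 ]
  [ 0   0  1   1  0 ]
  [ 0   0  0   0  3 ]
r4 := 1/3·r4
  [ 1  -1  0  -1  0 ]
  [ 0   1  0  -2  0 ]
  [ 0   0  1   1  0 ]
  [ 0   0  0   0  1 ]
r1 := r1 + r2
  [ 1  0  0  -3  0 ]
  [ 0  1  0  -2  0 ]
  [ 0  0  1   1  0 ]
  [ 0  0  0   0  1 ]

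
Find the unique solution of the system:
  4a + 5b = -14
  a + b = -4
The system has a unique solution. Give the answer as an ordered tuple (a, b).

Form the augmented matrix and row-reduce:
  [ 4  5  |  -14 ]
  [ 1  1  |   -4 ]
r1 -> 1/4·r1
  [ 1  5/4  |  -7/2 ]
  [ 1    1  |    -4 ]
r2 -> r2 − r1
  [ 1   5/4  |  -7/2 ]
  [ 0  -1/4  |  -1/2 ]
r2 -> -4·r2
  [ 1  5/4  |  -7/2 ]
  [ 0    1  |     2 ]
r1 -> r1 − 5/4·r2
  [ 1  0  |  -6 ]
  [ 0  1  |   2 ]
Reading off the last column: a = -6, b = 2.

(-6, 2)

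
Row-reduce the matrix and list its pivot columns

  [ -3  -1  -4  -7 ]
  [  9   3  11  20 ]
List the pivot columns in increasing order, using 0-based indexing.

R1 → -1/3·R1
R2 → R2 − 9·R1
R2 → -1·R2
R1 → R1 − 4/3·R2
Pivot columns are the columns containing a leading 1.

0, 2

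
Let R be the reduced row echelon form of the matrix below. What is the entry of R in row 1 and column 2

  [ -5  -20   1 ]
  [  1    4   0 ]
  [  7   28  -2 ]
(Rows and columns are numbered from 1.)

R1 → -1/5·R1
  [ 1   4  -1/5 ]
  [ 1   4     0 ]
  [ 7  28    -2 ]
R2 → R2 − R1
  [ 1   4  -1/5 ]
  [ 0   0   1/5 ]
  [ 7  28    -2 ]
R3 → R3 − 7·R1
  [ 1  4  -1/5 ]
  [ 0  0   1/5 ]
  [ 0  0  -3/5 ]
R2 → 5·R2
  [ 1  4  -1/5 ]
  [ 0  0     1 ]
  [ 0  0  -3/5 ]
R3 → R3 + 3/5·R2
  [ 1  4  -1/5 ]
  [ 0  0     1 ]
  [ 0  0     0 ]
R1 → R1 + 1/5·R2
  [ 1  4  0 ]
  [ 0  0  1 ]
  [ 0  0  0 ]

4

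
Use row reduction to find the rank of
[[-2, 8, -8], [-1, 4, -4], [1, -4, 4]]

R1 ← -1/2·R1
  [  1  -4   4 ]
  [ -1   4  -4 ]
  [  1  -4   4 ]
R2 ← R2 + R1
  [ 1  -4  4 ]
  [ 0   0  0 ]
  [ 1  -4  4 ]
R3 ← R3 − R1
  [ 1  -4  4 ]
  [ 0   0  0 ]
  [ 0   0  0 ]
The reduced form has 1 nonzero row.

rank = 1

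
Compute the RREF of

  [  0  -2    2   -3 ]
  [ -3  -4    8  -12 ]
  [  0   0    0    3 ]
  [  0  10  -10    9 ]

[[1, 0, -4/3, 0], [0, 1, -1, 0], [0, 0, 0, 1], [0, 0, 0, 0]]

R1 <-> R2
  [ -3  -4    8  -12 ]
  [  0  -2    2   -3 ]
  [  0   0    0    3 ]
  [  0  10  -10    9 ]
R1 := -1/3·R1
  [ 1  4/3  -8/3   4 ]
  [ 0   -2     2  -3 ]
  [ 0    0     0   3 ]
  [ 0   10   -10   9 ]
R2 := -1/2·R2
  [ 1  4/3  -8/3    4 ]
  [ 0    1    -1  3/2 ]
  [ 0    0     0    3 ]
  [ 0   10   -10    9 ]
R4 := R4 − 10·R2
  [ 1  4/3  -8/3    4 ]
  [ 0    1    -1  3/2 ]
  [ 0    0     0    3 ]
  [ 0    0     0   -6 ]
R3 := 1/3·R3
  [ 1  4/3  -8/3    4 ]
  [ 0    1    -1  3/2 ]
  [ 0    0     0    1 ]
  [ 0    0     0   -6 ]
R4 := R4 + 6·R3
  [ 1  4/3  -8/3    4 ]
  [ 0    1    -1  3/2 ]
  [ 0    0     0    1 ]
  [ 0    0     0    0 ]
R2 := R2 − 3/2·R3
  [ 1  4/3  -8/3  4 ]
  [ 0    1    -1  0 ]
  [ 0    0     0  1 ]
  [ 0    0     0  0 ]
R1 := R1 − 4·R3
  [ 1  4/3  -8/3  0 ]
  [ 0    1    -1  0 ]
  [ 0    0     0  1 ]
  [ 0    0     0  0 ]
R1 := R1 − 4/3·R2
  [ 1  0  -4/3  0 ]
  [ 0  1    -1  0 ]
  [ 0  0     0  1 ]
  [ 0  0     0  0 ]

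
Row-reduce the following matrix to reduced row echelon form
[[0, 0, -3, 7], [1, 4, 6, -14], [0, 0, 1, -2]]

r1 <-> r2
  [ 1  4   6  -14 ]
  [ 0  0  -3    7 ]
  [ 0  0   1   -2 ]
r2 ← -1/3·r2
  [ 1  4  6   -14 ]
  [ 0  0  1  -7/3 ]
  [ 0  0  1    -2 ]
r3 ← r3 − r2
  [ 1  4  6   -14 ]
  [ 0  0  1  -7/3 ]
  [ 0  0  0   1/3 ]
r3 ← 3·r3
  [ 1  4  6   -14 ]
  [ 0  0  1  -7/3 ]
  [ 0  0  0     1 ]
r2 ← r2 + 7/3·r3
  [ 1  4  6  -14 ]
  [ 0  0  1    0 ]
  [ 0  0  0    1 ]
r1 ← r1 + 14·r3
  [ 1  4  6  0 ]
  [ 0  0  1  0 ]
  [ 0  0  0  1 ]
r1 ← r1 − 6·r2
  [ 1  4  0  0 ]
  [ 0  0  1  0 ]
  [ 0  0  0  1 ]

[[1, 4, 0, 0], [0, 0, 1, 0], [0, 0, 0, 1]]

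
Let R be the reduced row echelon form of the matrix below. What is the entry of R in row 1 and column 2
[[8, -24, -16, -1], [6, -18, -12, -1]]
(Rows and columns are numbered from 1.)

r1 -> 1/8·r1
  [ 1   -3   -2  -1/8 ]
  [ 6  -18  -12    -1 ]
r2 -> r2 − 6·r1
  [ 1  -3  -2  -1/8 ]
  [ 0   0   0  -1/4 ]
r2 -> -4·r2
  [ 1  -3  -2  -1/8 ]
  [ 0   0   0     1 ]
r1 -> r1 + 1/8·r2
  [ 1  -3  -2  0 ]
  [ 0   0   0  1 ]

-3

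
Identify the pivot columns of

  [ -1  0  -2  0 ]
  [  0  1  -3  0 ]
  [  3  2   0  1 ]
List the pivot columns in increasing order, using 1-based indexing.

1, 2, 4

R1 → -1·R1
R3 → R3 − 3·R1
R3 → R3 − 2·R2
Pivot columns are the columns containing a leading 1.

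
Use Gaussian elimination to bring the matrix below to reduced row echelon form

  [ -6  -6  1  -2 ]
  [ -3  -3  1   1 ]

R1 ← -1/6·R1
  [  1   1  -1/6  1/3 ]
  [ -3  -3     1    1 ]
R2 ← R2 + 3·R1
  [ 1  1  -1/6  1/3 ]
  [ 0  0   1/2    2 ]
R2 ← 2·R2
  [ 1  1  -1/6  1/3 ]
  [ 0  0     1    4 ]
R1 ← R1 + 1/6·R2
  [ 1  1  0  1 ]
  [ 0  0  1  4 ]

[[1, 1, 0, 1], [0, 0, 1, 4]]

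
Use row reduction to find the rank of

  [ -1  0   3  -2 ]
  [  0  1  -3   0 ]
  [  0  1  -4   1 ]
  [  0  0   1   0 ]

rank = 4

ρ1 → -1·ρ1
  [ 1  0  -3  2 ]
  [ 0  1  -3  0 ]
  [ 0  1  -4  1 ]
  [ 0  0   1  0 ]
ρ3 → ρ3 − ρ2
  [ 1  0  -3  2 ]
  [ 0  1  -3  0 ]
  [ 0  0  -1  1 ]
  [ 0  0   1  0 ]
ρ3 → -1·ρ3
  [ 1  0  -3   2 ]
  [ 0  1  -3   0 ]
  [ 0  0   1  -1 ]
  [ 0  0   1   0 ]
ρ4 → ρ4 − ρ3
  [ 1  0  -3   2 ]
  [ 0  1  -3   0 ]
  [ 0  0   1  -1 ]
  [ 0  0   0   1 ]
ρ3 → ρ3 + ρ4
  [ 1  0  -3  2 ]
  [ 0  1  -3  0 ]
  [ 0  0   1  0 ]
  [ 0  0   0  1 ]
ρ1 → ρ1 − 2·ρ4
  [ 1  0  -3  0 ]
  [ 0  1  -3  0 ]
  [ 0  0   1  0 ]
  [ 0  0   0  1 ]
ρ2 → ρ2 + 3·ρ3
  [ 1  0  -3  0 ]
  [ 0  1   0  0 ]
  [ 0  0   1  0 ]
  [ 0  0   0  1 ]
ρ1 → ρ1 + 3·ρ3
  [ 1  0  0  0 ]
  [ 0  1  0  0 ]
  [ 0  0  1  0 ]
  [ 0  0  0  1 ]
The reduced form has 4 nonzero rows.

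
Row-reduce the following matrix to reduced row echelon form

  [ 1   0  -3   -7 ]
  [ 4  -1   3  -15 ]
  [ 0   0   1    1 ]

R2 → R2 − 4·R1
  [ 1   0  -3  -7 ]
  [ 0  -1  15  13 ]
  [ 0   0   1   1 ]
R2 → -1·R2
  [ 1  0   -3   -7 ]
  [ 0  1  -15  -13 ]
  [ 0  0    1    1 ]
R2 → R2 + 15·R3
  [ 1  0  -3  -7 ]
  [ 0  1   0   2 ]
  [ 0  0   1   1 ]
R1 → R1 + 3·R3
  [ 1  0  0  -4 ]
  [ 0  1  0   2 ]
  [ 0  0  1   1 ]

[[1, 0, 0, -4], [0, 1, 0, 2], [0, 0, 1, 1]]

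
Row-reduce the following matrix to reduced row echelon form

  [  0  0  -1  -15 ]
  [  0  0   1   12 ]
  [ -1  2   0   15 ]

R1 ↔ R3
R1 ← -1·R1
R3 ← R3 + R2
R3 ← -1/3·R3
R2 ← R2 − 12·R3
R1 ← R1 + 15·R3

[[1, -2, 0, 0], [0, 0, 1, 0], [0, 0, 0, 1]]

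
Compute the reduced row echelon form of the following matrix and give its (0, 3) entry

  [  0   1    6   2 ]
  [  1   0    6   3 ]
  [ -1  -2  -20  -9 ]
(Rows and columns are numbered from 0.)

R1 <-> R2
  [  1   0    6   3 ]
  [  0   1    6   2 ]
  [ -1  -2  -20  -9 ]
R3 ← R3 + R1
  [ 1   0    6   3 ]
  [ 0   1    6   2 ]
  [ 0  -2  -14  -6 ]
R3 ← R3 + 2·R2
  [ 1  0   6   3 ]
  [ 0  1   6   2 ]
  [ 0  0  -2  -2 ]
R3 ← -1/2·R3
  [ 1  0  6  3 ]
  [ 0  1  6  2 ]
  [ 0  0  1  1 ]
R2 ← R2 − 6·R3
  [ 1  0  6   3 ]
  [ 0  1  0  -4 ]
  [ 0  0  1   1 ]
R1 ← R1 − 6·R3
  [ 1  0  0  -3 ]
  [ 0  1  0  -4 ]
  [ 0  0  1   1 ]

-3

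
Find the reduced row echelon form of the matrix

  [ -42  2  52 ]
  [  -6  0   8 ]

R1 -> -1/42·R1
  [  1  -1/21  -26/21 ]
  [ -6      0       8 ]
R2 -> R2 + 6·R1
  [ 1  -1/21  -26/21 ]
  [ 0   -2/7     4/7 ]
R2 -> -7/2·R2
  [ 1  -1/21  -26/21 ]
  [ 0      1      -2 ]
R1 -> R1 + 1/21·R2
  [ 1  0  -4/3 ]
  [ 0  1    -2 ]

[[1, 0, -4/3], [0, 1, -2]]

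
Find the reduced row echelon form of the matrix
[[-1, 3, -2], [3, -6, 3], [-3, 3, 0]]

ρ1 → -1·ρ1
  [  1  -3  2 ]
  [  3  -6  3 ]
  [ -3   3  0 ]
ρ2 → ρ2 − 3·ρ1
  [  1  -3   2 ]
  [  0   3  -3 ]
  [ -3   3   0 ]
ρ3 → ρ3 + 3·ρ1
  [ 1  -3   2 ]
  [ 0   3  -3 ]
  [ 0  -6   6 ]
ρ2 → 1/3·ρ2
  [ 1  -3   2 ]
  [ 0   1  -1 ]
  [ 0  -6   6 ]
ρ3 → ρ3 + 6·ρ2
  [ 1  -3   2 ]
  [ 0   1  -1 ]
  [ 0   0   0 ]
ρ1 → ρ1 + 3·ρ2
  [ 1  0  -1 ]
  [ 0  1  -1 ]
  [ 0  0   0 ]

[[1, 0, -1], [0, 1, -1], [0, 0, 0]]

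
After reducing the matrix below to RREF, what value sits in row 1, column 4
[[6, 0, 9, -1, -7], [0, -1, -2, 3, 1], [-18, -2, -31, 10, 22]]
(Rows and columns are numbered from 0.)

r1 ← 1/6·r1
  [   1   0  3/2  -1/6  -7/6 ]
  [   0  -1   -2     3     1 ]
  [ -18  -2  -31    10    22 ]
r3 ← r3 + 18·r1
  [ 1   0  3/2  -1/6  -7/6 ]
  [ 0  -1   -2     3     1 ]
  [ 0  -2   -4     7     1 ]
r2 ← -1·r2
  [ 1   0  3/2  -1/6  -7/6 ]
  [ 0   1    2    -3    -1 ]
  [ 0  -2   -4     7     1 ]
r3 ← r3 + 2·r2
  [ 1  0  3/2  -1/6  -7/6 ]
  [ 0  1    2    -3    -1 ]
  [ 0  0    0     1    -1 ]
r2 ← r2 + 3·r3
  [ 1  0  3/2  -1/6  -7/6 ]
  [ 0  1    2     0    -4 ]
  [ 0  0    0     1    -1 ]
r1 ← r1 + 1/6·r3
  [ 1  0  3/2  0  -4/3 ]
  [ 0  1    2  0    -4 ]
  [ 0  0    0  1    -1 ]

-4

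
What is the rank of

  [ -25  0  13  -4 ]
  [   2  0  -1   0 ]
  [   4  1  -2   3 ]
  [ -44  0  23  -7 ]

r1 → -1/25·r1
  [   1  0  -13/25  4/25 ]
  [   2  0      -1     0 ]
  [   4  1      -2     3 ]
  [ -44  0      23    -7 ]
r2 → r2 − 2·r1
  [   1  0  -13/25   4/25 ]
  [   0  0    1/25  -8/25 ]
  [   4  1      -2      3 ]
  [ -44  0      23     -7 ]
r3 → r3 − 4·r1
  [   1  0  -13/25   4/25 ]
  [   0  0    1/25  -8/25 ]
  [   0  1    2/25  59/25 ]
  [ -44  0      23     -7 ]
r4 → r4 + 44·r1
  [ 1  0  -13/25   4/25 ]
  [ 0  0    1/25  -8/25 ]
  [ 0  1    2/25  59/25 ]
  [ 0  0    3/25   1/25 ]
r2 ↔ r3
  [ 1  0  -13/25   4/25 ]
  [ 0  1    2/25  59/25 ]
  [ 0  0    1/25  -8/25 ]
  [ 0  0    3/25   1/25 ]
r3 → 25·r3
  [ 1  0  -13/25   4/25 ]
  [ 0  1    2/25  59/25 ]
  [ 0  0       1     -8 ]
  [ 0  0    3/25   1/25 ]
r4 → r4 − 3/25·r3
  [ 1  0  -13/25   4/25 ]
  [ 0  1    2/25  59/25 ]
  [ 0  0       1     -8 ]
  [ 0  0       0      1 ]
r3 → r3 + 8·r4
  [ 1  0  -13/25   4/25 ]
  [ 0  1    2/25  59/25 ]
  [ 0  0       1      0 ]
  [ 0  0       0      1 ]
r2 → r2 − 59/25·r4
  [ 1  0  -13/25  4/25 ]
  [ 0  1    2/25     0 ]
  [ 0  0       1     0 ]
  [ 0  0       0     1 ]
r1 → r1 − 4/25·r4
  [ 1  0  -13/25  0 ]
  [ 0  1    2/25  0 ]
  [ 0  0       1  0 ]
  [ 0  0       0  1 ]
r2 → r2 − 2/25·r3
  [ 1  0  -13/25  0 ]
  [ 0  1       0  0 ]
  [ 0  0       1  0 ]
  [ 0  0       0  1 ]
r1 → r1 + 13/25·r3
  [ 1  0  0  0 ]
  [ 0  1  0  0 ]
  [ 0  0  1  0 ]
  [ 0  0  0  1 ]
The reduced form has 4 nonzero rows.

rank = 4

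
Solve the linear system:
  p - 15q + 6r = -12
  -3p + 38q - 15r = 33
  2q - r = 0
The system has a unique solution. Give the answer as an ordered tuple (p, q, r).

Form the augmented matrix and row-reduce:
  [  1  -15    6  |  -12 ]
  [ -3   38  -15  |   33 ]
  [  0    2   -1  |    0 ]
Add 3 times R1 to R2.
  [ 1  -15   6  |  -12 ]
  [ 0   -7   3  |   -3 ]
  [ 0    2  -1  |    0 ]
Multiply R2 by -1/7.
  [ 1  -15     6  |  -12 ]
  [ 0    1  -3/7  |  3/7 ]
  [ 0    2    -1  |    0 ]
Subtract 2 times R2 from R3.
  [ 1  -15     6  |   -12 ]
  [ 0    1  -3/7  |   3/7 ]
  [ 0    0  -1/7  |  -6/7 ]
Multiply R3 by -7.
  [ 1  -15     6  |  -12 ]
  [ 0    1  -3/7  |  3/7 ]
  [ 0    0     1  |    6 ]
Add 3/7 times R3 to R2.
  [ 1  -15  6  |  -12 ]
  [ 0    1  0  |    3 ]
  [ 0    0  1  |    6 ]
Subtract 6 times R3 from R1.
  [ 1  -15  0  |  -48 ]
  [ 0    1  0  |    3 ]
  [ 0    0  1  |    6 ]
Add 15 times R2 to R1.
  [ 1  0  0  |  -3 ]
  [ 0  1  0  |   3 ]
  [ 0  0  1  |   6 ]
Reading off the last column: p = -3, q = 3, r = 6.

(-3, 3, 6)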